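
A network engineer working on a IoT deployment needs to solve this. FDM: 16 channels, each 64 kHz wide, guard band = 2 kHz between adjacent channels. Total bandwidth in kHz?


Given: 16 channels, 64 kHz each, guard = 2 kHz
Channel bandwidth = 16 * 64 = 1024 kHz
Guard bands = 15 gaps * 2 kHz = 30 kHz
Total = 1024 + 30 = 1054 kHz

1054


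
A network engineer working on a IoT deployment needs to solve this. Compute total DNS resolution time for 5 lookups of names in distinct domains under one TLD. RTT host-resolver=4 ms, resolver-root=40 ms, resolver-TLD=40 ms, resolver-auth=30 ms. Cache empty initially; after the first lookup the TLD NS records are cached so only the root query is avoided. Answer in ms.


Lookup 1 (cold cache): local + root + TLD + auth = 4 + 40 + 40 + 30 = 114 ms
Lookups 2..5 (TLD NS cached -> skip root; new domain -> still ask TLD and auth): local + TLD + auth = 4 + 40 + 30 = 74 ms each
Remaining 4 lookups: 4 * 74 = 296 ms
Total = 114 + 296 = 410 ms

410


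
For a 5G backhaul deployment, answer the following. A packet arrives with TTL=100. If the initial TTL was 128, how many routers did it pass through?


Given: initial TTL = 128, received TTL = 100
Hops = initial TTL - received TTL
Hops = 128 - 100 = 28

28


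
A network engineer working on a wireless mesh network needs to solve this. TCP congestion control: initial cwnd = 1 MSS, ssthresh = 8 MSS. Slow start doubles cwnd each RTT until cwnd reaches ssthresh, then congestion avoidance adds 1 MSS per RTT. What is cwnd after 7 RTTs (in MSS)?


RTT 0: cwnd = 1 MSS (initial)
RTT 1: cwnd = 2 MSS (slow start, doubled)
RTT 2: cwnd = 4 MSS (slow start, doubled)
RTT 3: cwnd = 8 MSS (slow start, doubled)
RTT 4: cwnd = 9 MSS (congestion avoidance, +1)
RTT 5: cwnd = 10 MSS (congestion avoidance, +1)
RTT 6: cwnd = 11 MSS (congestion avoidance, +1)
RTT 7: cwnd = 12 MSS (congestion avoidance, +1)

12


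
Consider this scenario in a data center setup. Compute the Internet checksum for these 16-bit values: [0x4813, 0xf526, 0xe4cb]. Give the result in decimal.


Given words: [0x4813, 0xf526, 0xe4cb]
Step 1: Sum all words
Raw sum = 18451 + 62758 + 58571 = 139780
Step 2: Fold carry: (8708 + 2) = 8710
One's complement = ~8710 & 0xFFFF = 56825

56825


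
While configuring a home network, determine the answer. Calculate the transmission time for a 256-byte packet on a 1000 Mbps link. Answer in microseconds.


Given: packet = 256 bytes, bandwidth = 1000 Mbps
Packet in bits = 256 * 8 = 2048 bits
Bandwidth = 1000 * 10^6 = 1000000000 bps
Time = 2048 / 1000000000 seconds
Time in us = 2048 * 10^6 / 1000000000 = 2.048

2.048


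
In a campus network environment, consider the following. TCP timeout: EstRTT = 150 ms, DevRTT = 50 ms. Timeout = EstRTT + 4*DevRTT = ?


Given: EstRTT = 150 ms, DevRTT = 50 ms
Timeout = EstRTT + 4 * DevRTT
4 * DevRTT = 4 * 50 = 200
Timeout = 150 + 200 = 350 ms

350


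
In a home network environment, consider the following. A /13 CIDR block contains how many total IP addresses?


Given: CIDR prefix /13
Host bits = 32 - 13 = 19
Total addresses = 2^19 = 524288

524288


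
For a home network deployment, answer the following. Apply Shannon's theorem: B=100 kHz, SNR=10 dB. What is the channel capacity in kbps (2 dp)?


Given: B = 100 kHz, SNR = 10 dB
SNR linear = 10^(10/10) = 10
1 + SNR = 11
log2(11) = 3.4594316186
C = 100 * 1000 * 3.4594316186 = 345943.1619 bps
C = 345.943162 kbps -> 345.94 kbps (2 dp)

345.94


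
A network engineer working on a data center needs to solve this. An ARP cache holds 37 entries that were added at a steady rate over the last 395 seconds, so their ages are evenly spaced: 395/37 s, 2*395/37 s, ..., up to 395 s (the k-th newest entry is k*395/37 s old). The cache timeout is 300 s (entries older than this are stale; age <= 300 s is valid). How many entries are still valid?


Ages are k * 395/37 s for k = 1..37 (spacing = 10.6757 s).
Entry k is valid iff k * 395/37 <= 300 iff k <= 37 * 300 / 395 = 28.1013
n_valid = floor(28.1013) = 28
(n_stale = 37 - 28 = 9)

28


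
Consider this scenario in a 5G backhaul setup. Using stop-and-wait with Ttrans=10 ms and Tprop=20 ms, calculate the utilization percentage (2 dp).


Given: Ttrans = 10 ms, Tprop = 20 ms
RTT = 2 * Tprop = 2 * 20 = 40 ms
U = Ttrans / (Ttrans + RTT)
U = 10 / (10 + 40)
U = 10 / 50 = 0.2
U% = 20.00%

20.00


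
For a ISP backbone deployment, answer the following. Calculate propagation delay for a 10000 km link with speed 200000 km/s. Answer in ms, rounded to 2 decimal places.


Given: distance = 10000 km, speed = 200000 km/s
Delay = distance / speed = 10000 / 200000 seconds
Delay in ms = 10000 * 1000 / 200000
Delay = 50.0000 ms
Rounded to 2 dp = 50.00 ms

50.00


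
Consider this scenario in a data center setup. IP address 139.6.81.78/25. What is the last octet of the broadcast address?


Given: IP = 139.6.81.78, prefix = /25
Host bits = 32 - 25 = 7
Network last octet = 78 AND mask = 0
Host part size = 2^7 - 1 = 127
Broadcast last octet = 0 OR 127 = 127

127


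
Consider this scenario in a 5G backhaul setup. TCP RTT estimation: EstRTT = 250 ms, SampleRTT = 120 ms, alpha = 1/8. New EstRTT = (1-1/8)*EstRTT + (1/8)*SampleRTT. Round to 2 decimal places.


Given: EstRTT = 250 ms, SampleRTT = 120 ms, alpha = 1/8
New EstRTT = (1 - alpha) * EstRTT + alpha * SampleRTT
(7/8) * 250 = 218.75
(1/8) * 120 = 15
New EstRTT = 218.75 + 15 = 233.75 ms -> 233.75 ms (2 dp)

233.75


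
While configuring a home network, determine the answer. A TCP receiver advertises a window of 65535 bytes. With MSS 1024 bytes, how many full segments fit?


Given: RWND = 65535 bytes, MSS = 1024 bytes
Full segments = floor(RWND / MSS)
Full segments = floor(65535 / 1024)
Full segments = floor(63.999) = 63

63


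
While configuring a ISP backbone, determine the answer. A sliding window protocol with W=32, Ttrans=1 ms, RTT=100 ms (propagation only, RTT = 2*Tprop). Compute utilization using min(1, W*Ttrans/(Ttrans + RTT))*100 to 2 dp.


Given: W = 32, Ttrans = 1 ms, RTT = 100 ms (= 2 * Tprop, Tprop = 50 ms)
Cycle time = Ttrans + RTT = 1 + 100 = 101 ms (first packet sent until its ACK returns)
W * Ttrans = 32 * 1 = 32 ms of sending per cycle
W * Ttrans / (Ttrans + RTT) = 32 / 101 = 0.316832
U = min(1, 0.316832) = 0.316832
U% = 31.68%

31.68


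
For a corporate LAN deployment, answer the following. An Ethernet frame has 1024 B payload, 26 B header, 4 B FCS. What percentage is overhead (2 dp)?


Given: payload = 1024 B, header = 26 B, trailer = 4 B
Overhead bytes = header + trailer = 26 + 4 = 30
Total frame = payload + overhead = 1024 + 30 = 1054
Overhead % = 30 / 1054 * 100 = 2.8463% -> 2.85% (2 dp)

2.85


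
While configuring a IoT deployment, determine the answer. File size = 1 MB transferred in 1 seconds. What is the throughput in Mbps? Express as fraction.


Given: file = 1 MB, time = 1 s
File in Mb = 1 * 8 = 8 Mb
Throughput = 8 / 1 Mbps
Throughput = 8 Mbps

8


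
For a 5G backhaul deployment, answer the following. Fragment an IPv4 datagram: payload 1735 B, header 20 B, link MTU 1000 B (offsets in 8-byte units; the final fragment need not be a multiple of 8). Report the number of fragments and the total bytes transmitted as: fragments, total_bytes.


Max data per non-final fragment = floor((MTU - header)/8)*8 = floor((1000 - 20)/8)*8 = floor(980/8)*8 = 976 B
Final fragment needs no 8-byte alignment: it can carry up to MTU - header = 980 B
Non-final fragments needed = ceil((payload - 980) / 976) = ceil(755/976) = ceil(0.7736) = 1
Number of fragments = 1 + 1 = 2
Fragment sizes (data): 1 * 976 B + 759 B (last, 759 <= 980 OK)
Total bytes sent = payload + n_frags * header = 1735 + 2*20 = 1735 + 40 = 1775 B

2, 1775


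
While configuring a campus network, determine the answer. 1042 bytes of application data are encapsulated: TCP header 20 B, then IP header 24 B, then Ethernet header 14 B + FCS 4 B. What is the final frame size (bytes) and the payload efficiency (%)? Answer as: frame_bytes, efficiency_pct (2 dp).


TCP segment = 1042 + 20 = 1062 B
IP packet = 1062 + 24 = 1086 B
Ethernet frame = 1086 + 14 + 4 = 1104 B
Efficiency = app / frame = 1042 / 1104 = 0.943841 = 94.3841% -> 94.38% (2 dp)

1104, 94.38


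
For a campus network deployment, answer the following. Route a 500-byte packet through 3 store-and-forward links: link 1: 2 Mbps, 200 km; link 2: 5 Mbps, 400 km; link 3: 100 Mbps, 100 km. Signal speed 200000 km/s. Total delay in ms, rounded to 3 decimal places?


Packet = 500 bytes = 4000 bits. Store-and-forward: sum (t_trans + t_prop) per link.
Link 1: t_trans = 4000/(2*10^6) s = 2.0000 ms; t_prop = 200/200000 s = 1.0000 ms; subtotal = 3.0000 ms
Link 2: t_trans = 4000/(5*10^6) s = 0.8000 ms; t_prop = 400/200000 s = 2.0000 ms; subtotal = 2.8000 ms
Link 3: t_trans = 4000/(100*10^6) s = 0.0400 ms; t_prop = 100/200000 s = 0.5000 ms; subtotal = 0.5400 ms
End-to-end = 3.0000 + 2.8000 + 0.5400 = 6.3400 ms -> 6.340 ms (3 dp)

6.340


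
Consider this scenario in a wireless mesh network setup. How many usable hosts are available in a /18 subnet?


Given: subnet mask /18
Host bits = 32 - 18 = 14
Total addresses = 2^14 = 16384
Usable hosts = 16384 - 2 (network + broadcast) = 16382

16382


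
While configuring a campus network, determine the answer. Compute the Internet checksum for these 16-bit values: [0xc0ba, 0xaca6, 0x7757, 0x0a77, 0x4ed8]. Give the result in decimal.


Given words: [0xc0ba, 0xaca6, 0x7757, 0x0a77, 0x4ed8]
Step 1: Sum all words
Raw sum = 49338 + 44198 + 30551 + 2679 + 20184 = 146950
Step 2: Fold carry: (15878 + 2) = 15880
One's complement = ~15880 & 0xFFFF = 49655

49655


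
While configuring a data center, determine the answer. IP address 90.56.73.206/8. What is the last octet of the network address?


Given: IP = 90.56.73.206, prefix = /8
Subnet mask = 255.0.0.0
Last octet of IP: 206
Last octet of mask: 0
Network last octet = 206 AND 0 = 0

0


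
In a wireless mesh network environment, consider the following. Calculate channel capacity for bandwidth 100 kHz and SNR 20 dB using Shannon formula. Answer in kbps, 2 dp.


Given: B = 100 kHz, SNR = 20 dB
SNR linear = 10^(20/10) = 100
1 + SNR = 101
log2(101) = 6.6582114828
C = 100 * 1000 * 6.6582114828 = 665821.1483 bps
C = 665.821148 kbps -> 665.82 kbps (2 dp)

665.82


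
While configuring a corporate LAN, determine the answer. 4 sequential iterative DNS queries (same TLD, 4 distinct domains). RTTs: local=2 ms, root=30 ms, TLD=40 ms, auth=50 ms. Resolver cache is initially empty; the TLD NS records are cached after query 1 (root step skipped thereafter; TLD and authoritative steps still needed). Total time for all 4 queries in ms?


Lookup 1 (cold cache): local + root + TLD + auth = 2 + 30 + 40 + 50 = 122 ms
Lookups 2..4 (TLD NS cached -> skip root; new domain -> still ask TLD and auth): local + TLD + auth = 2 + 40 + 50 = 92 ms each
Remaining 3 lookups: 3 * 92 = 276 ms
Total = 122 + 276 = 398 ms

398


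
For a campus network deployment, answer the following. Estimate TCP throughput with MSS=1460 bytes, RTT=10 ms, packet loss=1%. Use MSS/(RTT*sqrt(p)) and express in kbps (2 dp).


Given: MSS = 1460 bytes, RTT = 10 ms, loss = 1%
RTT in seconds = 10 / 1000 = 0.01
Loss rate = 1% = 0.01
sqrt(loss) = sqrt(0.01) = 0.1
Throughput (bytes/s) = 1460 / (0.01 * 0.1) = 1460000.0000
Throughput (kbps) = 1460000.0000 * 8 / 1000 = 11680.000000 -> 11680.00 kbps (2 dp)

11680.00


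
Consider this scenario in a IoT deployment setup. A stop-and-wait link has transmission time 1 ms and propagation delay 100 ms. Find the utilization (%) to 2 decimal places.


Given: Ttrans = 1 ms, Tprop = 100 ms
RTT = 2 * Tprop = 2 * 100 = 200 ms
U = Ttrans / (Ttrans + RTT)
U = 1 / (1 + 200)
U = 1 / 201 = 0.004975
U% = 0.50%

0.50


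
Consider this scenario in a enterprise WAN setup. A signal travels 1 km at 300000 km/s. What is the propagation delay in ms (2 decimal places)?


Given: distance = 1 km, speed = 300000 km/s
Delay = distance / speed = 1 / 300000 seconds
Delay in ms = 1 * 1000 / 300000
Delay = 0.0033 ms
Rounded to 2 dp = 0.00 ms

0.00


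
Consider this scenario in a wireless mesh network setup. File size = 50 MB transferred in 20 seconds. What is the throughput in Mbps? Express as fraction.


Given: file = 50 MB, time = 20 s
File in Mb = 50 * 8 = 400 Mb
Throughput = 400 / 20 Mbps
Throughput = 20 Mbps

20


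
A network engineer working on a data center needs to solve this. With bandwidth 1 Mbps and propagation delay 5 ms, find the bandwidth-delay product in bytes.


Given: bandwidth = 1 Mbps, delay = 5 ms
BDP in bits = 1 * 10^6 * 5 / 1000
BDP in bits = 5000
BDP in bytes = 5000 / 8 = 625

625


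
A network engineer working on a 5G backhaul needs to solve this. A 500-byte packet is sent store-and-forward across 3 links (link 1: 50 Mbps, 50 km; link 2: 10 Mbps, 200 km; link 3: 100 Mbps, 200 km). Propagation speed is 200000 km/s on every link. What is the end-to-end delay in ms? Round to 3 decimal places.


Packet = 500 bytes = 4000 bits. Store-and-forward: sum (t_trans + t_prop) per link.
Link 1: t_trans = 4000/(50*10^6) s = 0.0800 ms; t_prop = 50/200000 s = 0.2500 ms; subtotal = 0.3300 ms
Link 2: t_trans = 4000/(10*10^6) s = 0.4000 ms; t_prop = 200/200000 s = 1.0000 ms; subtotal = 1.4000 ms
Link 3: t_trans = 4000/(100*10^6) s = 0.0400 ms; t_prop = 200/200000 s = 1.0000 ms; subtotal = 1.0400 ms
End-to-end = 0.3300 + 1.4000 + 1.0400 = 2.7700 ms -> 2.770 ms (3 dp)

2.770


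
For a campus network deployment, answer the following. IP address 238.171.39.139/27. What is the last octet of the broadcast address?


Given: IP = 238.171.39.139, prefix = /27
Host bits = 32 - 27 = 5
Network last octet = 139 AND mask = 128
Host part size = 2^5 - 1 = 31
Broadcast last octet = 128 OR 31 = 159

159


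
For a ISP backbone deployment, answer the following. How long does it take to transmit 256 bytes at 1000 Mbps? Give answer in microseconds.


Given: packet = 256 bytes, bandwidth = 1000 Mbps
Packet in bits = 256 * 8 = 2048 bits
Bandwidth = 1000 * 10^6 = 1000000000 bps
Time = 2048 / 1000000000 seconds
Time in us = 2048 * 10^6 / 1000000000 = 2.048

2.048


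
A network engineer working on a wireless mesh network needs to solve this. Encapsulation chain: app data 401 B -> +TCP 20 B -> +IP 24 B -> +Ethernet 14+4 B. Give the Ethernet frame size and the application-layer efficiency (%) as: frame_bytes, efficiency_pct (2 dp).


TCP segment = 401 + 20 = 421 B
IP packet = 421 + 24 = 445 B
Ethernet frame = 445 + 14 + 4 = 463 B
Efficiency = app / frame = 401 / 463 = 0.866091 = 86.6091% -> 86.61% (2 dp)

463, 86.61


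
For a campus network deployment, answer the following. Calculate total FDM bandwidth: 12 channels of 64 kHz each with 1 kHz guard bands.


Given: 12 channels, 64 kHz each, guard = 1 kHz
Channel bandwidth = 12 * 64 = 768 kHz
Guard bands = 11 gaps * 1 kHz = 11 kHz
Total = 768 + 11 = 779 kHz

779


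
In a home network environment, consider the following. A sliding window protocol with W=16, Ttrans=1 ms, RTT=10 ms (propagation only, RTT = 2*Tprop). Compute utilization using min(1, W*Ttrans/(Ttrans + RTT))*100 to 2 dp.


Given: W = 16, Ttrans = 1 ms, RTT = 10 ms (= 2 * Tprop, Tprop = 5 ms)
Cycle time = Ttrans + RTT = 1 + 10 = 11 ms (first packet sent until its ACK returns)
W * Ttrans = 16 * 1 = 16 ms of sending per cycle
W * Ttrans / (Ttrans + RTT) = 16 / 11 = 1.454545
U = min(1, 1.454545) = 1.000000
U% = 100.00%

100.00


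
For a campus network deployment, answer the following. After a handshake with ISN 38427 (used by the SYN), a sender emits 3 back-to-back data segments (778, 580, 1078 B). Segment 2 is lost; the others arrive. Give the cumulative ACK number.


SYN uses sequence number 38427; first data byte = ISN + 1 = 38428.
Segment 1: SEQ = 38428, len = 778 B, covers [38428, 39205]
Segment 2: SEQ = 39206, len = 580 B, covers [39206, 39785] [LOST]
Segment 3: SEQ = 39786, len = 1078 B, covers [39786, 40863]
In-order data received: bytes [38428, 39205] (segments 1..1).
Segment 2 missing -> gap begins at byte 39206; later segments buffered out of order.
Cumulative ACK = next expected in-order byte = 38428 + 778 = 39206

39206


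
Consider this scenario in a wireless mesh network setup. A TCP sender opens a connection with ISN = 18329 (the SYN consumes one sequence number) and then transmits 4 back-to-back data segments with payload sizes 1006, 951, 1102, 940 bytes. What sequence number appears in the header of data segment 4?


The SYN occupies sequence number ISN = 18329, so the first data byte is ISN + 1 = 18330.
SEQ of data segment i = (ISN + 1) + sum of payload sizes of segments 1..i-1.
Segment 1: SEQ = 18330, payload = 1006 bytes
Segment 2: SEQ = 19336, payload = 951 bytes
Segment 3: SEQ = 20287, payload = 1102 bytes
Segment 4: SEQ = 21389, payload = 940 bytes
SEQ of segment 4 = 18330 + 1006 + 951 + 1102 = 21389

21389


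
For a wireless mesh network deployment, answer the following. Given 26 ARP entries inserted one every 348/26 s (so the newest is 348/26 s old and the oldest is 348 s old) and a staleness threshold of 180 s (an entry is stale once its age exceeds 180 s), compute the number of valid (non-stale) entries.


Ages are k * 348/26 s for k = 1..26 (spacing = 13.3846 s).
Entry k is valid iff k * 348/26 <= 180 iff k <= 26 * 180 / 348 = 13.4483
n_valid = floor(13.4483) = 13
(n_stale = 26 - 13 = 13)

13


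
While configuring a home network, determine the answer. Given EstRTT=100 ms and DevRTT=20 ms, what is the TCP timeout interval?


Given: EstRTT = 100 ms, DevRTT = 20 ms
Timeout = EstRTT + 4 * DevRTT
4 * DevRTT = 4 * 20 = 80
Timeout = 100 + 80 = 180 ms

180


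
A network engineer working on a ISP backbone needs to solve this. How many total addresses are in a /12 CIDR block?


Given: CIDR prefix /12
Host bits = 32 - 12 = 20
Total addresses = 2^20 = 1048576

1048576


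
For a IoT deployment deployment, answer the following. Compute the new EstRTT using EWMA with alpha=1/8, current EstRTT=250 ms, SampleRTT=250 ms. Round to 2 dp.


Given: EstRTT = 250 ms, SampleRTT = 250 ms, alpha = 1/8
New EstRTT = (1 - alpha) * EstRTT + alpha * SampleRTT
(7/8) * 250 = 218.75
(1/8) * 250 = 31.25
New EstRTT = 218.75 + 31.25 = 250 ms -> 250.00 ms (2 dp)

250.00


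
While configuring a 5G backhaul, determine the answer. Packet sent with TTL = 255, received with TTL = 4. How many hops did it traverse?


Given: initial TTL = 255, received TTL = 4
Hops = initial TTL - received TTL
Hops = 255 - 4 = 251

251


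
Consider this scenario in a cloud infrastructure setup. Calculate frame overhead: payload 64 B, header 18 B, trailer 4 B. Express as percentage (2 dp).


Given: payload = 64 B, header = 18 B, trailer = 4 B
Overhead bytes = header + trailer = 18 + 4 = 22
Total frame = payload + overhead = 64 + 22 = 86
Overhead % = 22 / 86 * 100 = 25.5814% -> 25.58% (2 dp)

25.58


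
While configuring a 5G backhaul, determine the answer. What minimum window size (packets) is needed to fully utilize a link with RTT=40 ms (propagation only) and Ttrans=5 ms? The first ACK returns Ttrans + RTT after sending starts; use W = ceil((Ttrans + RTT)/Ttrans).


Given: Ttrans = 5 ms, RTT = 40 ms (= 2 * Tprop, Tprop = 20 ms)
Time until first ACK returns = Ttrans + RTT = 5 + 40 = 45 ms
Need W * Ttrans >= Ttrans + RTT  ->  W >= (Ttrans + RTT) / Ttrans
(Ttrans + RTT) / Ttrans = 45 / 5 = 9
W_min = ceil(9) = 9

9


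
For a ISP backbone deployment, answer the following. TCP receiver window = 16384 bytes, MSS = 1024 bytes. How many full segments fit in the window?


Given: RWND = 16384 bytes, MSS = 1024 bytes
Full segments = floor(RWND / MSS)
Full segments = floor(16384 / 1024)
Full segments = floor(16.0) = 16

16


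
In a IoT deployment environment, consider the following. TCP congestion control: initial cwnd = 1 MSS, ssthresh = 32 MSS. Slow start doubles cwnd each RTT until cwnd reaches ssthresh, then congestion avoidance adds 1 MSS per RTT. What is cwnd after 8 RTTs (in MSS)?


RTT 0: cwnd = 1 MSS (initial)
RTT 1: cwnd = 2 MSS (slow start, doubled)
RTT 2: cwnd = 4 MSS (slow start, doubled)
RTT 3: cwnd = 8 MSS (slow start, doubled)
RTT 4: cwnd = 16 MSS (slow start, doubled)
RTT 5: cwnd = 32 MSS (slow start, doubled)
RTT 6: cwnd = 33 MSS (congestion avoidance, +1)
RTT 7: cwnd = 34 MSS (congestion avoidance, +1)
RTT 8: cwnd = 35 MSS (congestion avoidance, +1)

35


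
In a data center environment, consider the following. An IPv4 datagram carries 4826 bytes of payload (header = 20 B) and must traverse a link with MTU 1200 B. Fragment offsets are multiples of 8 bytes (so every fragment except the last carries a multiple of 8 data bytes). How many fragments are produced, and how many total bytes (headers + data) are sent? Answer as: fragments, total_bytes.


Max data per non-final fragment = floor((MTU - header)/8)*8 = floor((1200 - 20)/8)*8 = floor(1180/8)*8 = 1176 B
Final fragment needs no 8-byte alignment: it can carry up to MTU - header = 1180 B
Non-final fragments needed = ceil((payload - 1180) / 1176) = ceil(3646/1176) = ceil(3.1003) = 4
Number of fragments = 4 + 1 = 5
Fragment sizes (data): 4 * 1176 B + 122 B (last, 122 <= 1180 OK)
Total bytes sent = payload + n_frags * header = 4826 + 5*20 = 4826 + 100 = 4926 B

5, 4926


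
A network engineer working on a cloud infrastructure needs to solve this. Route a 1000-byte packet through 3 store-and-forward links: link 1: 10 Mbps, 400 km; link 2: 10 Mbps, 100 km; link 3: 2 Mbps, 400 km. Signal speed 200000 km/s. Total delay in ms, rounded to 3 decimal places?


Packet = 1000 bytes = 8000 bits. Store-and-forward: sum (t_trans + t_prop) per link.
Link 1: t_trans = 8000/(10*10^6) s = 0.8000 ms; t_prop = 400/200000 s = 2.0000 ms; subtotal = 2.8000 ms
Link 2: t_trans = 8000/(10*10^6) s = 0.8000 ms; t_prop = 100/200000 s = 0.5000 ms; subtotal = 1.3000 ms
Link 3: t_trans = 8000/(2*10^6) s = 4.0000 ms; t_prop = 400/200000 s = 2.0000 ms; subtotal = 6.0000 ms
End-to-end = 2.8000 + 1.3000 + 6.0000 = 10.1000 ms -> 10.100 ms (3 dp)

10.100


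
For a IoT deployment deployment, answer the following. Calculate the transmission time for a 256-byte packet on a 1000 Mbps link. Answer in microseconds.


Given: packet = 256 bytes, bandwidth = 1000 Mbps
Packet in bits = 256 * 8 = 2048 bits
Bandwidth = 1000 * 10^6 = 1000000000 bps
Time = 2048 / 1000000000 seconds
Time in us = 2048 * 10^6 / 1000000000 = 2.048

2.048


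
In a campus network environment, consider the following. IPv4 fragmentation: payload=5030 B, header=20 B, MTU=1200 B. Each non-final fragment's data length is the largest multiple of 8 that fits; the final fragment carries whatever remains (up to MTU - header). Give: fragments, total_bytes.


Max data per non-final fragment = floor((MTU - header)/8)*8 = floor((1200 - 20)/8)*8 = floor(1180/8)*8 = 1176 B
Final fragment needs no 8-byte alignment: it can carry up to MTU - header = 1180 B
Non-final fragments needed = ceil((payload - 1180) / 1176) = ceil(3850/1176) = ceil(3.2738) = 4
Number of fragments = 4 + 1 = 5
Fragment sizes (data): 4 * 1176 B + 326 B (last, 326 <= 1180 OK)
Total bytes sent = payload + n_frags * header = 5030 + 5*20 = 5030 + 100 = 5130 B

5, 5130


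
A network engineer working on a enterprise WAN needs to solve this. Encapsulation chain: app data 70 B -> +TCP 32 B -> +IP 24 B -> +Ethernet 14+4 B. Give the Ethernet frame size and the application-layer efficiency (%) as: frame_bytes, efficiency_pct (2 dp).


TCP segment = 70 + 32 = 102 B
IP packet = 102 + 24 = 126 B
Ethernet frame = 126 + 14 + 4 = 144 B
Efficiency = app / frame = 70 / 144 = 0.486111 = 48.6111% -> 48.61% (2 dp)

144, 48.61


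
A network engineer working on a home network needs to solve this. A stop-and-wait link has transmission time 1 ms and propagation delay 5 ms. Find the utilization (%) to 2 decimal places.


Given: Ttrans = 1 ms, Tprop = 5 ms
RTT = 2 * Tprop = 2 * 5 = 10 ms
U = Ttrans / (Ttrans + RTT)
U = 1 / (1 + 10)
U = 1 / 11 = 0.090909
U% = 9.09%

9.09


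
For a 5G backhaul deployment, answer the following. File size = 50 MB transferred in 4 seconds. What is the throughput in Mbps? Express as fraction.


Given: file = 50 MB, time = 4 s
File in Mb = 50 * 8 = 400 Mb
Throughput = 400 / 4 Mbps
Throughput = 100 Mbps

100


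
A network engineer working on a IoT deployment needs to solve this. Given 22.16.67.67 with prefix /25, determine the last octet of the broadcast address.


Given: IP = 22.16.67.67, prefix = /25
Host bits = 32 - 25 = 7
Network last octet = 67 AND mask = 0
Host part size = 2^7 - 1 = 127
Broadcast last octet = 0 OR 127 = 127

127


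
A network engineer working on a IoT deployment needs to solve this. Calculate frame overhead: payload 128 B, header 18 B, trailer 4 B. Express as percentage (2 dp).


Given: payload = 128 B, header = 18 B, trailer = 4 B
Overhead bytes = header + trailer = 18 + 4 = 22
Total frame = payload + overhead = 128 + 22 = 150
Overhead % = 22 / 150 * 100 = 14.6667% -> 14.67% (2 dp)

14.67


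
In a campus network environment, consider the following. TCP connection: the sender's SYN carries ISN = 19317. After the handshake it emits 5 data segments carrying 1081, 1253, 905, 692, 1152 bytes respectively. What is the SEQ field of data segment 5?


The SYN occupies sequence number ISN = 19317, so the first data byte is ISN + 1 = 19318.
SEQ of data segment i = (ISN + 1) + sum of payload sizes of segments 1..i-1.
Segment 1: SEQ = 19318, payload = 1081 bytes
Segment 2: SEQ = 20399, payload = 1253 bytes
Segment 3: SEQ = 21652, payload = 905 bytes
Segment 4: SEQ = 22557, payload = 692 bytes
Segment 5: SEQ = 23249, payload = 1152 bytes
SEQ of segment 5 = 19318 + 1081 + 1253 + 905 + 692 = 23249

23249


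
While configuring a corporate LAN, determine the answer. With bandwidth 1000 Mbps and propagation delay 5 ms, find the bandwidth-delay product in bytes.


Given: bandwidth = 1000 Mbps, delay = 5 ms
BDP in bits = 1000 * 10^6 * 5 / 1000
BDP in bits = 5000000
BDP in bytes = 5000000 / 8 = 625000

625000


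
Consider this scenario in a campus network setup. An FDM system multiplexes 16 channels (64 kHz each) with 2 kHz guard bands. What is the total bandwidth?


Given: 16 channels, 64 kHz each, guard = 2 kHz
Channel bandwidth = 16 * 64 = 1024 kHz
Guard bands = 15 gaps * 2 kHz = 30 kHz
Total = 1024 + 30 = 1054 kHz

1054


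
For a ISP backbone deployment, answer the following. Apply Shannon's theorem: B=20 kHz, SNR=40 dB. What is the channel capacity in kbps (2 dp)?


Given: B = 20 kHz, SNR = 40 dB
SNR linear = 10^(40/10) = 10000
1 + SNR = 10001
log2(10001) = 13.2878566418
C = 20 * 1000 * 13.2878566418 = 265757.1328 bps
C = 265.757133 kbps -> 265.76 kbps (2 dp)

265.76


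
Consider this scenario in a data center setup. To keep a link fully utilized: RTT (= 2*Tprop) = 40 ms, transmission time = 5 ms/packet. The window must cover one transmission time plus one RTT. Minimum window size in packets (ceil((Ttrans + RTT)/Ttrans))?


Given: Ttrans = 5 ms, RTT = 40 ms (= 2 * Tprop, Tprop = 20 ms)
Time until first ACK returns = Ttrans + RTT = 5 + 40 = 45 ms
Need W * Ttrans >= Ttrans + RTT  ->  W >= (Ttrans + RTT) / Ttrans
(Ttrans + RTT) / Ttrans = 45 / 5 = 9
W_min = ceil(9) = 9

9


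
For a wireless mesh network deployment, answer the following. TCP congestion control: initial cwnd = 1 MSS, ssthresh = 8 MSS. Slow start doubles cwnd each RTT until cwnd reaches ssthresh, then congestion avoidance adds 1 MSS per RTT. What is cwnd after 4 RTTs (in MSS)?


RTT 0: cwnd = 1 MSS (initial)
RTT 1: cwnd = 2 MSS (slow start, doubled)
RTT 2: cwnd = 4 MSS (slow start, doubled)
RTT 3: cwnd = 8 MSS (slow start, doubled)
RTT 4: cwnd = 9 MSS (congestion avoidance, +1)

9


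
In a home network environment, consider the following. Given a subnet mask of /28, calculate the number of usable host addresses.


Given: subnet mask /28
Host bits = 32 - 28 = 4
Total addresses = 2^4 = 16
Usable hosts = 16 - 2 (network + broadcast) = 14

14


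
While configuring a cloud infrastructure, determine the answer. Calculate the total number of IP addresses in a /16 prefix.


Given: CIDR prefix /16
Host bits = 32 - 16 = 16
Total addresses = 2^16 = 65536

65536


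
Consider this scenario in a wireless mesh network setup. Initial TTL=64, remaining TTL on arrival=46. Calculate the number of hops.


Given: initial TTL = 64, received TTL = 46
Hops = initial TTL - received TTL
Hops = 64 - 46 = 18

18


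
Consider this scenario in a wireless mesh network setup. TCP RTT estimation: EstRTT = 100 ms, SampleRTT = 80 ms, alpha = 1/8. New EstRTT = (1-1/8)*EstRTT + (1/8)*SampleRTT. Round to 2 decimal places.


Given: EstRTT = 100 ms, SampleRTT = 80 ms, alpha = 1/8
New EstRTT = (1 - alpha) * EstRTT + alpha * SampleRTT
(7/8) * 100 = 87.5
(1/8) * 80 = 10
New EstRTT = 87.5 + 10 = 97.5 ms -> 97.50 ms (2 dp)

97.50


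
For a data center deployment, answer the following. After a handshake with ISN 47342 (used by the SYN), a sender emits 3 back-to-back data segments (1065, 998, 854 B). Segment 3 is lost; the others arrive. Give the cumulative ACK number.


SYN uses sequence number 47342; first data byte = ISN + 1 = 47343.
Segment 1: SEQ = 47343, len = 1065 B, covers [47343, 48407]
Segment 2: SEQ = 48408, len = 998 B, covers [48408, 49405]
Segment 3: SEQ = 49406, len = 854 B, covers [49406, 50259] [LOST]
In-order data received: bytes [47343, 49405] (segments 1..2).
Segment 3 missing -> gap begins at byte 49406.
Cumulative ACK = next expected in-order byte = 47343 + 1065 + 998 = 49406

49406


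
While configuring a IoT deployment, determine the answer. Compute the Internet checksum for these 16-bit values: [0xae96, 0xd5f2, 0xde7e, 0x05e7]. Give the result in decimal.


Given words: [0xae96, 0xd5f2, 0xde7e, 0x05e7]
Step 1: Sum all words
Raw sum = 44694 + 54770 + 56958 + 1511 = 157933
Step 2: Fold carry: (26861 + 2) = 26863
One's complement = ~26863 & 0xFFFF = 38672

38672


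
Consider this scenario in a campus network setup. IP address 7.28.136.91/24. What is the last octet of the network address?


Given: IP = 7.28.136.91, prefix = /24
Subnet mask = 255.255.255.0
Last octet of IP: 91
Last octet of mask: 0
Network last octet = 91 AND 0 = 0

0


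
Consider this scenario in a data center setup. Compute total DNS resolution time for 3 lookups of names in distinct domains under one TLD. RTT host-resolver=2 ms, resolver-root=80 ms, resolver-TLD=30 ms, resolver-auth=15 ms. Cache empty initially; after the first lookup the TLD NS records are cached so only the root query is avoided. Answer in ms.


Lookup 1 (cold cache): local + root + TLD + auth = 2 + 80 + 30 + 15 = 127 ms
Lookups 2..3 (TLD NS cached -> skip root; new domain -> still ask TLD and auth): local + TLD + auth = 2 + 30 + 15 = 47 ms each
Remaining 2 lookups: 2 * 47 = 94 ms
Total = 127 + 94 = 221 ms

221


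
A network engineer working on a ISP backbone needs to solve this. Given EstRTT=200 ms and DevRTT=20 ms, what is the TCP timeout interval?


Given: EstRTT = 200 ms, DevRTT = 20 ms
Timeout = EstRTT + 4 * DevRTT
4 * DevRTT = 4 * 20 = 80
Timeout = 200 + 80 = 280 ms

280


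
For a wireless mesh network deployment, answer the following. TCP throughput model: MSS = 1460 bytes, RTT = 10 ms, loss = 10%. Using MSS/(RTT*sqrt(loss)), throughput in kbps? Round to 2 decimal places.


Given: MSS = 1460 bytes, RTT = 10 ms, loss = 10%
RTT in seconds = 10 / 1000 = 0.01
Loss rate = 10% = 0.1
sqrt(loss) = sqrt(0.1) = 0.316227766017
Throughput (bytes/s) = 1460 / (0.01 * 0.316227766017) = 461692.5384
Throughput (kbps) = 461692.5384 * 8 / 1000 = 3693.540307 -> 3693.54 kbps (2 dp)

3693.54


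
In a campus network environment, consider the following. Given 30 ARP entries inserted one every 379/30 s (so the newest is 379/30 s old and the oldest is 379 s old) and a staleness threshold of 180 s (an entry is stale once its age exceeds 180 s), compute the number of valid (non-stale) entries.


Ages are k * 379/30 s for k = 1..30 (spacing = 12.6333 s).
Entry k is valid iff k * 379/30 <= 180 iff k <= 30 * 180 / 379 = 14.2480
n_valid = floor(14.2480) = 14
(n_stale = 30 - 14 = 16)

14


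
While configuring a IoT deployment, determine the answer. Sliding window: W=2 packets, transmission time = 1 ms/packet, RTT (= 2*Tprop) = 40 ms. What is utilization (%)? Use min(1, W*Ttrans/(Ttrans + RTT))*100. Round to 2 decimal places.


Given: W = 2, Ttrans = 1 ms, RTT = 40 ms (= 2 * Tprop, Tprop = 20 ms)
Cycle time = Ttrans + RTT = 1 + 40 = 41 ms (first packet sent until its ACK returns)
W * Ttrans = 2 * 1 = 2 ms of sending per cycle
W * Ttrans / (Ttrans + RTT) = 2 / 41 = 0.048780
U = min(1, 0.048780) = 0.048780
U% = 4.88%

4.88


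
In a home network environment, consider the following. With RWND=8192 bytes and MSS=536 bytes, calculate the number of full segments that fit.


Given: RWND = 8192 bytes, MSS = 536 bytes
Full segments = floor(RWND / MSS)
Full segments = floor(8192 / 536)
Full segments = floor(15.2836) = 15

15


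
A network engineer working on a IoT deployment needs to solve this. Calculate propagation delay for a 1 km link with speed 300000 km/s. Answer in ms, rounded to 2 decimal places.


Given: distance = 1 km, speed = 300000 km/s
Delay = distance / speed = 1 / 300000 seconds
Delay in ms = 1 * 1000 / 300000
Delay = 0.0033 ms
Rounded to 2 dp = 0.00 ms

0.00


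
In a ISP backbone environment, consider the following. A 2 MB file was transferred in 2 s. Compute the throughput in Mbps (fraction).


Given: file = 2 MB, time = 2 s
File in Mb = 2 * 8 = 16 Mb
Throughput = 16 / 2 Mbps
Throughput = 8 Mbps

8


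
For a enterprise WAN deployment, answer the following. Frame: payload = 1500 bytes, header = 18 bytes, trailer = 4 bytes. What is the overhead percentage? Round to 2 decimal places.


Given: payload = 1500 B, header = 18 B, trailer = 4 B
Overhead bytes = header + trailer = 18 + 4 = 22
Total frame = payload + overhead = 1500 + 22 = 1522
Overhead % = 22 / 1522 * 100 = 1.4455% -> 1.45% (2 dp)

1.45


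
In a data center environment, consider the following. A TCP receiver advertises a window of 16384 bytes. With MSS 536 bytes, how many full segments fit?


Given: RWND = 16384 bytes, MSS = 536 bytes
Full segments = floor(RWND / MSS)
Full segments = floor(16384 / 536)
Full segments = floor(30.5672) = 30

30


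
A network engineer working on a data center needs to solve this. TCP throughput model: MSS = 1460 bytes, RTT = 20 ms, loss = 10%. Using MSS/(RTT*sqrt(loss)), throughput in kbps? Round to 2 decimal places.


Given: MSS = 1460 bytes, RTT = 20 ms, loss = 10%
RTT in seconds = 20 / 1000 = 0.02
Loss rate = 10% = 0.1
sqrt(loss) = sqrt(0.1) = 0.316227766017
Throughput (bytes/s) = 1460 / (0.02 * 0.316227766017) = 230846.2692
Throughput (kbps) = 230846.2692 * 8 / 1000 = 1846.770154 -> 1846.77 kbps (2 dp)

1846.77


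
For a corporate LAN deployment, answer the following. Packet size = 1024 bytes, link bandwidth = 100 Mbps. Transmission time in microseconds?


Given: packet = 1024 bytes, bandwidth = 100 Mbps
Packet in bits = 1024 * 8 = 8192 bits
Bandwidth = 100 * 10^6 = 100000000 bps
Time = 8192 / 100000000 seconds
Time in us = 8192 * 10^6 / 100000000 = 81.92

81.92


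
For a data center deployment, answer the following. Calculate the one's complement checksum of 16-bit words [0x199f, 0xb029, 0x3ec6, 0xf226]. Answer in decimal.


Given words: [0x199f, 0xb029, 0x3ec6, 0xf226]
Step 1: Sum all words
Raw sum = 6559 + 45097 + 16070 + 61990 = 129716
Step 2: Fold carry: (64180 + 1) = 64181
One's complement = ~64181 & 0xFFFF = 1354

1354


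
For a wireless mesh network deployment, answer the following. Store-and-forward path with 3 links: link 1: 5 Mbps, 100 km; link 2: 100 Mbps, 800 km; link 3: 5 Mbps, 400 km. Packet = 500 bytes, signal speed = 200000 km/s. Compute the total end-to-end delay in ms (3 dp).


Packet = 500 bytes = 4000 bits. Store-and-forward: sum (t_trans + t_prop) per link.
Link 1: t_trans = 4000/(5*10^6) s = 0.8000 ms; t_prop = 100/200000 s = 0.5000 ms; subtotal = 1.3000 ms
Link 2: t_trans = 4000/(100*10^6) s = 0.0400 ms; t_prop = 800/200000 s = 4.0000 ms; subtotal = 4.0400 ms
Link 3: t_trans = 4000/(5*10^6) s = 0.8000 ms; t_prop = 400/200000 s = 2.0000 ms; subtotal = 2.8000 ms
End-to-end = 1.3000 + 4.0400 + 2.8000 = 8.1400 ms -> 8.140 ms (3 dp)

8.140


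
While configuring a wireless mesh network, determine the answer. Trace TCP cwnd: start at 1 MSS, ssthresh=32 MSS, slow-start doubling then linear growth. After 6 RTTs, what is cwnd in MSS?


RTT 0: cwnd = 1 MSS (initial)
RTT 1: cwnd = 2 MSS (slow start, doubled)
RTT 2: cwnd = 4 MSS (slow start, doubled)
RTT 3: cwnd = 8 MSS (slow start, doubled)
RTT 4: cwnd = 16 MSS (slow start, doubled)
RTT 5: cwnd = 32 MSS (slow start, doubled)
RTT 6: cwnd = 33 MSS (congestion avoidance, +1)

33


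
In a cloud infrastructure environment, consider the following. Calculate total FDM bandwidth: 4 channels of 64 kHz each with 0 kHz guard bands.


Given: 4 channels, 64 kHz each, guard = 0 kHz
Channel bandwidth = 4 * 64 = 256 kHz
Guard bands = 3 gaps * 0 kHz = 0 kHz
Total = 256 + 0 = 256 kHz

256


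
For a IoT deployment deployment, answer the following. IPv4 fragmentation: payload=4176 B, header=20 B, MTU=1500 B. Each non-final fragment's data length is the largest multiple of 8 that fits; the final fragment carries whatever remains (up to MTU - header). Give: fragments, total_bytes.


Max data per non-final fragment = floor((MTU - header)/8)*8 = floor((1500 - 20)/8)*8 = floor(1480/8)*8 = 1480 B
Final fragment needs no 8-byte alignment: it can carry up to MTU - header = 1480 B
Non-final fragments needed = ceil((payload - 1480) / 1480) = ceil(2696/1480) = ceil(1.8216) = 2
Number of fragments = 2 + 1 = 3
Fragment sizes (data): 2 * 1480 B + 1216 B (last, 1216 <= 1480 OK)
Total bytes sent = payload + n_frags * header = 4176 + 3*20 = 4176 + 60 = 4236 B

3, 4236


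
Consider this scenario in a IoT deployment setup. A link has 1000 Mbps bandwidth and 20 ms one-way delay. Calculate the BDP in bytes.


Given: bandwidth = 1000 Mbps, delay = 20 ms
BDP in bits = 1000 * 10^6 * 20 / 1000
BDP in bits = 20000000
BDP in bytes = 20000000 / 8 = 2500000

2500000


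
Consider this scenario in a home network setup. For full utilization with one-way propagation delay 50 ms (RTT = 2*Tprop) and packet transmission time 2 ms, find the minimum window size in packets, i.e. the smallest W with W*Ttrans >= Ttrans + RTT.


Given: Ttrans = 2 ms, RTT = 100 ms (= 2 * Tprop, Tprop = 50 ms)
Time until first ACK returns = Ttrans + RTT = 2 + 100 = 102 ms
Need W * Ttrans >= Ttrans + RTT  ->  W >= (Ttrans + RTT) / Ttrans
(Ttrans + RTT) / Ttrans = 102 / 2 = 51
W_min = ceil(51) = 51

51


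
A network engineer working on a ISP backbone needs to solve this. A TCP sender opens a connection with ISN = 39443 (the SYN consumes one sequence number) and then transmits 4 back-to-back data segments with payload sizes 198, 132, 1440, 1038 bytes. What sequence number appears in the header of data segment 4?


The SYN occupies sequence number ISN = 39443, so the first data byte is ISN + 1 = 39444.
SEQ of data segment i = (ISN + 1) + sum of payload sizes of segments 1..i-1.
Segment 1: SEQ = 39444, payload = 198 bytes
Segment 2: SEQ = 39642, payload = 132 bytes
Segment 3: SEQ = 39774, payload = 1440 bytes
Segment 4: SEQ = 41214, payload = 1038 bytes
SEQ of segment 4 = 39444 + 198 + 132 + 1440 = 41214

41214


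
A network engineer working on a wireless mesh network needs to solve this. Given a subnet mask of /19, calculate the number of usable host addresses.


Given: subnet mask /19
Host bits = 32 - 19 = 13
Total addresses = 2^13 = 8192
Usable hosts = 8192 - 2 (network + broadcast) = 8190

8190


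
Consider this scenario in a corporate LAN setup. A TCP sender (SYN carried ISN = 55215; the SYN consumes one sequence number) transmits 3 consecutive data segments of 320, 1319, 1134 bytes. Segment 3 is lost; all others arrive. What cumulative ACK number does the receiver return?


SYN uses sequence number 55215; first data byte = ISN + 1 = 55216.
Segment 1: SEQ = 55216, len = 320 B, covers [55216, 55535]
Segment 2: SEQ = 55536, len = 1319 B, covers [55536, 56854]
Segment 3: SEQ = 56855, len = 1134 B, covers [56855, 57988] [LOST]
In-order data received: bytes [55216, 56854] (segments 1..2).
Segment 3 missing -> gap begins at byte 56855.
Cumulative ACK = next expected in-order byte = 55216 + 320 + 1319 = 56855

56855
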